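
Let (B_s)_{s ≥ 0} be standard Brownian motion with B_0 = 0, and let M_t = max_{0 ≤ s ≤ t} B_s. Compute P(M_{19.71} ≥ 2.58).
P(M_{19.71} ≥ 2.58) = 2·P(B_{19.71} ≥ 2.58) = 2(1 − Φ(2.58/√19.71)) ≈ 0.5612

By the reflection principle for Brownian motion, P(M_t ≥ a) = 2 · P(B_t ≥ a) for a ≥ 0. Since B_t ~ N(0, t), P(B_t ≥ 2.58) = 1 − Φ(2.58/√t) = 1 − Φ(2.58/√19.71) = 1 − Φ(0.5811). So
  P(M_{19.71} ≥ 2.58) = 2(1 − Φ(0.5811)) ≈ 0.5612.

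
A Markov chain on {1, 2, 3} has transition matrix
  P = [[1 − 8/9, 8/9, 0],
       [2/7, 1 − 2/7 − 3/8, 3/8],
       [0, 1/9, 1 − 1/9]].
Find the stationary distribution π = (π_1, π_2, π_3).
π = (18/263, 56/263, 189/263)

This is a birth-death chain on three states, which satisfies detailed balance: π_1 · P_{12} = π_2 · P_{21} and π_2 · P_{23} = π_3 · P_{32}.
From π_1 · 8/9 = π_2 · 2/7: π_2/π_1 = (8/9)/(2/7) = 28/9.
From π_2 · 3/8 = π_3 · 1/9: π_3/π_2 = (3/8)/(1/9) = 27/8.
Take π_1 proportional to 1; then unnormalized π = (1, 28/9, 21/2). Normalize by dividing by the sum 263/18:
  π = (18/263, 56/263, 189/263).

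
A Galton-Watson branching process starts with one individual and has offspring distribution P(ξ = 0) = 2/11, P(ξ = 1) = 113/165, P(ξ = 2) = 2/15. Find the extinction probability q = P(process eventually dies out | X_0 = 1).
q = 1

Mean offspring μ = 0·2/11 + 1·113/165 + 2·2/15 = 157/165 ≤ 1. For μ ≤ 1 with offspring not concentrated at 1, the Galton-Watson process goes extinct almost surely, so q = 1.
(Algebraic check: The pgf is f(s) = 2/11 + 113/165·s + 2/15·s². The extinction probability q is the smallest fixed point of f in [0, 1]. Setting s = f(s):
  2/15·s² + (113/165 − 1)·s + 2/11 = 0
  2/15·s² − (2/11 + 2/15)·s + 2/11 = 0
which factors as (s − 1)·(2/15·s − 2/11) = 0, giving roots s = 1 and s = (2/11)/(2/15) = 15/11. Since 15/11 ≥ 1, the smallest root in [0, 1] is s = 1.)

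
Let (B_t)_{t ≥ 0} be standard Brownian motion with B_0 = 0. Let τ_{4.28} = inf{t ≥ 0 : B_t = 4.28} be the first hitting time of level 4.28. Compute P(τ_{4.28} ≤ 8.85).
P(τ_{4.28} ≤ 8.85) = 2(1 − Φ(4.28/√8.85)) = 2(1 − Φ(1.4387)) ≈ 0.1502

By the reflection principle for standard BM, P(τ_b ≤ t) = 2 · P(B_t ≥ b). Since B_t ~ N(0, t), P(B_t ≥ 4.28) = 1 − Φ(4.28/√t) = 1 − Φ(4.28/√8.85) = 1 − Φ(1.4387) ≈ 0.07512. Doubling: P(τ_{4.28} ≤ 8.85) ≈ 2 · 0.07512 = 0.15024 ≈ 0.1502.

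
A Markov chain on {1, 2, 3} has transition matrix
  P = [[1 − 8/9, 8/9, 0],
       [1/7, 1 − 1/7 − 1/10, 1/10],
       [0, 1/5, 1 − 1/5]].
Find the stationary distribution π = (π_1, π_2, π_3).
π = (3/31, 56/93, 28/93)

This is a birth-death chain on three states, which satisfies detailed balance: π_1 · P_{12} = π_2 · P_{21} and π_2 · P_{23} = π_3 · P_{32}.
From π_1 · 8/9 = π_2 · 1/7: π_2/π_1 = (8/9)/(1/7) = 56/9.
From π_2 · 1/10 = π_3 · 1/5: π_3/π_2 = (1/10)/(1/5) = 1/2.
Take π_1 proportional to 1; then unnormalized π = (1, 56/9, 28/9). Normalize by dividing by the sum 31/3:
  π = (3/31, 56/93, 28/93).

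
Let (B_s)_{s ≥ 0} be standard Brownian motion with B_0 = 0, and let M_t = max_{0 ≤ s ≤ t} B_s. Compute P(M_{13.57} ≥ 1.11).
P(M_{13.57} ≥ 1.11) = 2·P(B_{13.57} ≥ 1.11) = 2(1 − Φ(1.11/√13.57)) ≈ 0.7632

By the reflection principle for Brownian motion, P(M_t ≥ a) = 2 · P(B_t ≥ a) for a ≥ 0. Since B_t ~ N(0, t), P(B_t ≥ 1.11) = 1 − Φ(1.11/√t) = 1 − Φ(1.11/√13.57) = 1 − Φ(0.3013). So
  P(M_{13.57} ≥ 1.11) = 2(1 − Φ(0.3013)) ≈ 0.7632.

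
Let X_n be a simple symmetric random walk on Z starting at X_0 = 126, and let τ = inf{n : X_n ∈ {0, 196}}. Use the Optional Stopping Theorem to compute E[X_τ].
E[X_τ] = 126

X_n is a martingale and τ is a bounded-mean stopping time (indeed τ is finite a.s. with bounded expectation since the walk is in a bounded region). By the OST, E[X_τ] = E[X_0] = 126. Equivalently: E[X_τ] = 196 · P(hit 196 first) + 0 · P(hit 0 first) = 196 · (126/196) = 126.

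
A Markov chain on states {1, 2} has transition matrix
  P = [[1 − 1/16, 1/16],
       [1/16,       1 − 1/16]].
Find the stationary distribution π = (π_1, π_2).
π_1 = 1/2, π_2 = 1/2

Solve πP = π with π_1 + π_2 = 1. From πP = π: π_1 · (1 − 1/16) + π_2 · 1/16 = π_1 ⇒ π_2 · 1/16 = π_1 · 1/16 ⇒ π_2/π_1 = (1/16)/(1/16) = 1. Together with π_1 + π_2 = 1:
  π_1 = (1/16)/(1/16 + 1/16) = (1/16)/(1/8) = 1/2,
  π_2 = (1/16)/(1/16 + 1/16) = (1/16)/(1/8) = 1/2.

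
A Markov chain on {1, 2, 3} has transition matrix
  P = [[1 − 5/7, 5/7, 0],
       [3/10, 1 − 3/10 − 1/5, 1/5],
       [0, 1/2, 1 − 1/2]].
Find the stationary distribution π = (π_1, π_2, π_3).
π = (3/13, 50/91, 20/91)

This is a birth-death chain on three states, which satisfies detailed balance: π_1 · P_{12} = π_2 · P_{21} and π_2 · P_{23} = π_3 · P_{32}.
From π_1 · 5/7 = π_2 · 3/10: π_2/π_1 = (5/7)/(3/10) = 50/21.
From π_2 · 1/5 = π_3 · 1/2: π_3/π_2 = (1/5)/(1/2) = 2/5.
Take π_1 proportional to 1; then unnormalized π = (1, 50/21, 20/21). Normalize by dividing by the sum 13/3:
  π = (3/13, 50/91, 20/91).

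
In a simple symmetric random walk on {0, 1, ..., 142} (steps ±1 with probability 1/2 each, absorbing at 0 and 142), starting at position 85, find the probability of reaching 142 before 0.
P(hit 142 before 0) = 85/142

Let u_k = P(hit 142 before 0 | start at k). Then u_0 = 0, u_142 = 1, and u_k = u_{k-1}/2 + u_{k+1}/2 for 1 ≤ k ≤ 141. This harmonic recurrence is solved by u_k = k/142, giving u_85 = 85/142.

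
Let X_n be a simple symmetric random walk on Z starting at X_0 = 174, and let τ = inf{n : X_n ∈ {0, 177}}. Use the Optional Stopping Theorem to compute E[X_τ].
E[X_τ] = 174

X_n is a martingale and τ is a bounded-mean stopping time (indeed τ is finite a.s. with bounded expectation since the walk is in a bounded region). By the OST, E[X_τ] = E[X_0] = 174. Equivalently: E[X_τ] = 177 · P(hit 177 first) + 0 · P(hit 0 first) = 177 · (174/177) = 174.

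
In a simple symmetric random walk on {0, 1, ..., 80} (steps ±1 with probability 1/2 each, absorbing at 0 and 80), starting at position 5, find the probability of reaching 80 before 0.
P(hit 80 before 0) = 5/80 = 1/16

Let u_k = P(hit 80 before 0 | start at k). Then u_0 = 0, u_80 = 1, and u_k = u_{k-1}/2 + u_{k+1}/2 for 1 ≤ k ≤ 79. This harmonic recurrence is solved by u_k = k/80, giving u_5 = 5/80 = 1/16.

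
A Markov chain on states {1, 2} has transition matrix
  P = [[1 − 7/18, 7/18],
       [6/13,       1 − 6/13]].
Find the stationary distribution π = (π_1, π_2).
π_1 = 108/199, π_2 = 91/199

Solve πP = π with π_1 + π_2 = 1. From πP = π: π_1 · (1 − 7/18) + π_2 · 6/13 = π_1 ⇒ π_2 · 6/13 = π_1 · 7/18 ⇒ π_2/π_1 = (7/18)/(6/13) = 91/108. Together with π_1 + π_2 = 1:
  π_1 = (6/13)/(7/18 + 6/13) = (6/13)/(199/234) = 108/199,
  π_2 = (7/18)/(7/18 + 6/13) = (7/18)/(199/234) = 91/199.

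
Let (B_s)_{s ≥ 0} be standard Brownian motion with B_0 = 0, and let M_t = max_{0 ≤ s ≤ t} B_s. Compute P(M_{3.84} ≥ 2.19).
P(M_{3.84} ≥ 2.19) = 2·P(B_{3.84} ≥ 2.19) = 2(1 − Φ(2.19/√3.84)) ≈ 0.2637

By the reflection principle for Brownian motion, P(M_t ≥ a) = 2 · P(B_t ≥ a) for a ≥ 0. Since B_t ~ N(0, t), P(B_t ≥ 2.19) = 1 − Φ(2.19/√t) = 1 − Φ(2.19/√3.84) = 1 − Φ(1.1176). So
  P(M_{3.84} ≥ 2.19) = 2(1 − Φ(1.1176)) ≈ 0.2637.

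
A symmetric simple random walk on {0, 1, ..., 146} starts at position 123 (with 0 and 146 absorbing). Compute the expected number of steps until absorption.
E[τ | X_0 = 123] = 2829

Let v_k = E[τ | X_0 = k]. Boundary: v_0 = v_146 = 0. Recurrence: v_k = 1 + (v_{k-1} + v_{k+1})/2 for 1 ≤ k ≤ 145. The particular solution to v_k − (v_{k-1} + v_{k+1})/2 = 1 is v_k = −k^2. Adding homogeneous solution A + B k and matching boundaries gives v_k = k (146 − k). Substituting k = 123: v_123 = 123 · 23 = 2829.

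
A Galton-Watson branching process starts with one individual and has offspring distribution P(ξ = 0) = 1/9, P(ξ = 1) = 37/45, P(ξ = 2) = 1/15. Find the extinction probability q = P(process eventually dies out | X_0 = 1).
q = 1

Mean offspring μ = 0·1/9 + 1·37/45 + 2·1/15 = 43/45 ≤ 1. For μ ≤ 1 with offspring not concentrated at 1, the Galton-Watson process goes extinct almost surely, so q = 1.
(Algebraic check: The pgf is f(s) = 1/9 + 37/45·s + 1/15·s². The extinction probability q is the smallest fixed point of f in [0, 1]. Setting s = f(s):
  1/15·s² + (37/45 − 1)·s + 1/9 = 0
  1/15·s² − (1/9 + 1/15)·s + 1/9 = 0
which factors as (s − 1)·(1/15·s − 1/9) = 0, giving roots s = 1 and s = (1/9)/(1/15) = 5/3. Since 5/3 ≥ 1, the smallest root in [0, 1] is s = 1.)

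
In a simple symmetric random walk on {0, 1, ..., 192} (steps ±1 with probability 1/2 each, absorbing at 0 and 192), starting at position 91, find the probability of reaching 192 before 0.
P(hit 192 before 0) = 91/192

Let u_k = P(hit 192 before 0 | start at k). Then u_0 = 0, u_192 = 1, and u_k = u_{k-1}/2 + u_{k+1}/2 for 1 ≤ k ≤ 191. This harmonic recurrence is solved by u_k = k/192, giving u_91 = 91/192.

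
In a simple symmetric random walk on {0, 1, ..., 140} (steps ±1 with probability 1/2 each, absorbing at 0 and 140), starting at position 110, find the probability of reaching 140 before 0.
P(hit 140 before 0) = 110/140 = 11/14

Let u_k = P(hit 140 before 0 | start at k). Then u_0 = 0, u_140 = 1, and u_k = u_{k-1}/2 + u_{k+1}/2 for 1 ≤ k ≤ 139. This harmonic recurrence is solved by u_k = k/140, giving u_110 = 110/140 = 11/14.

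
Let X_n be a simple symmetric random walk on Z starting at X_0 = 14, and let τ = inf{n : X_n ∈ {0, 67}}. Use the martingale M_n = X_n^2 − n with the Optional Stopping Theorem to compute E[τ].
E[τ] = 742

M_n = X_n^2 − n is a martingale (since E[X_{n+1}^2 | F_n] = X_n^2 + 1). By OST (τ has finite mean in a bounded region), E[M_τ] = E[M_0] = X_0^2 − 0 = 14^2 = 196. Also E[M_τ] = E[X_τ^2] − E[τ]. The walk exits at 0 or 67, with P(hit 67 first) = 14/67, so E[X_τ^2] = 67^2 · 14/67 + 0 = 938. Thus E[τ] = E[X_τ^2] − E[M_τ] = 938 − 196 = 742 = 14(67 − 14) = 742.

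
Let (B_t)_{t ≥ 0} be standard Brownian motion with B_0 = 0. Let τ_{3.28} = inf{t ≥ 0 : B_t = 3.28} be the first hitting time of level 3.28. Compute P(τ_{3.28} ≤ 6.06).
P(τ_{3.28} ≤ 6.06) = 2(1 − Φ(3.28/√6.06)) = 2(1 − Φ(1.3324)) ≈ 0.1827

By the reflection principle for standard BM, P(τ_b ≤ t) = 2 · P(B_t ≥ b). Since B_t ~ N(0, t), P(B_t ≥ 3.28) = 1 − Φ(3.28/√t) = 1 − Φ(3.28/√6.06) = 1 − Φ(1.3324) ≈ 0.09136. Doubling: P(τ_{3.28} ≤ 6.06) ≈ 2 · 0.09136 = 0.18272 ≈ 0.1827.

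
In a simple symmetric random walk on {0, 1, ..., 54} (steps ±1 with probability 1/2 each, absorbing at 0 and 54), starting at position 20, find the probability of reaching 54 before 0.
P(hit 54 before 0) = 20/54 = 10/27

Let u_k = P(hit 54 before 0 | start at k). Then u_0 = 0, u_54 = 1, and u_k = u_{k-1}/2 + u_{k+1}/2 for 1 ≤ k ≤ 53. This harmonic recurrence is solved by u_k = k/54, giving u_20 = 20/54 = 10/27.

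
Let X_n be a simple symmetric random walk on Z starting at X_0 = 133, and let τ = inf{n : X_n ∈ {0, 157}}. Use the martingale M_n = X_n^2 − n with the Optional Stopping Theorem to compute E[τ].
E[τ] = 3192

M_n = X_n^2 − n is a martingale (since E[X_{n+1}^2 | F_n] = X_n^2 + 1). By OST (τ has finite mean in a bounded region), E[M_τ] = E[M_0] = X_0^2 − 0 = 133^2 = 17689. Also E[M_τ] = E[X_τ^2] − E[τ]. The walk exits at 0 or 157, with P(hit 157 first) = 133/157, so E[X_τ^2] = 157^2 · 133/157 + 0 = 20881. Thus E[τ] = E[X_τ^2] − E[M_τ] = 20881 − 17689 = 3192 = 133(157 − 133) = 3192.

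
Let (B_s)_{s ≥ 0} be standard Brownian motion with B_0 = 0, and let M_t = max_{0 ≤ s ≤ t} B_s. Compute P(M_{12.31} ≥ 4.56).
P(M_{12.31} ≥ 4.56) = 2·P(B_{12.31} ≥ 4.56) = 2(1 − Φ(4.56/√12.31)) ≈ 0.1937

By the reflection principle for Brownian motion, P(M_t ≥ a) = 2 · P(B_t ≥ a) for a ≥ 0. Since B_t ~ N(0, t), P(B_t ≥ 4.56) = 1 − Φ(4.56/√t) = 1 − Φ(4.56/√12.31) = 1 − Φ(1.2997). So
  P(M_{12.31} ≥ 4.56) = 2(1 − Φ(1.2997)) ≈ 0.1937.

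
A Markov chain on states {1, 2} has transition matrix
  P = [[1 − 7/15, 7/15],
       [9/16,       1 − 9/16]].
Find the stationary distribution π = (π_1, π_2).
π_1 = 135/247, π_2 = 112/247

Solve πP = π with π_1 + π_2 = 1. From πP = π: π_1 · (1 − 7/15) + π_2 · 9/16 = π_1 ⇒ π_2 · 9/16 = π_1 · 7/15 ⇒ π_2/π_1 = (7/15)/(9/16) = 112/135. Together with π_1 + π_2 = 1:
  π_1 = (9/16)/(7/15 + 9/16) = (9/16)/(247/240) = 135/247,
  π_2 = (7/15)/(7/15 + 9/16) = (7/15)/(247/240) = 112/247.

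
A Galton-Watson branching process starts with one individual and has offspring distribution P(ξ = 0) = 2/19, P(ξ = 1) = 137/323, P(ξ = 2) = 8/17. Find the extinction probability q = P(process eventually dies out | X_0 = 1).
q = 17/76

The pgf is f(s) = 2/19 + 137/323·s + 8/17·s². The extinction probability q is the smallest fixed point of f in [0, 1]. Setting s = f(s):
  8/17·s² + (137/323 − 1)·s + 2/19 = 0
  8/17·s² − (2/19 + 8/17)·s + 2/19 = 0
which factors as (s − 1)·(8/17·s − 2/19) = 0, giving roots s = 1 and s = (2/19)/(8/17) = 17/76.
Mean offspring μ = 137/323 + 2·8/17 = 441/323 > 1 (supercritical), so q < 1. The extinction probability is the smaller root: q = (2/19)/(8/17) = 17/76.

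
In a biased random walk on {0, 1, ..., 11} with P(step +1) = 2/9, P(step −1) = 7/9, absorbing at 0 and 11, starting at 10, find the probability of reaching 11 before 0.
P(hit 11 before 0) = (1 − (7/2)^10) / (1 − (7/2)^11) = 112989690/395464939

Let u_k denote P(reach 11 before 0 | start at k). Boundary: u_0 = 0, u_11 = 1. Recurrence: u_k = 2/9·u_{k+1} + 7/9·u_{k-1} for 1 ≤ k ≤ 10. Try u_k = A + B·r^k with r = q/p = (7/9)/(2/9) = 7/2. Substitution satisfies the recurrence; boundary conditions give:
  u_k = (1 − r^k) / (1 − r^N) = (1 − (7/2)^10) / (1 − (7/2)^11) = 112989690/395464939.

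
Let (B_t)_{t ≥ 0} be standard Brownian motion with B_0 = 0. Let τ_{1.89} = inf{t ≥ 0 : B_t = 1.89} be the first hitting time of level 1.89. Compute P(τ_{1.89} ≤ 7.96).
P(τ_{1.89} ≤ 7.96) = 2(1 − Φ(1.89/√7.96)) = 2(1 − Φ(0.6699)) ≈ 0.5029

By the reflection principle for standard BM, P(τ_b ≤ t) = 2 · P(B_t ≥ b). Since B_t ~ N(0, t), P(B_t ≥ 1.89) = 1 − Φ(1.89/√t) = 1 − Φ(1.89/√7.96) = 1 − Φ(0.6699) ≈ 0.25146. Doubling: P(τ_{1.89} ≤ 7.96) ≈ 2 · 0.25146 = 0.50292 ≈ 0.5029.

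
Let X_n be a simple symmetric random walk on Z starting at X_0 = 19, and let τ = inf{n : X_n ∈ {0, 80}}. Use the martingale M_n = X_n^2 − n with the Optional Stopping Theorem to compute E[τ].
E[τ] = 1159

M_n = X_n^2 − n is a martingale (since E[X_{n+1}^2 | F_n] = X_n^2 + 1). By OST (τ has finite mean in a bounded region), E[M_τ] = E[M_0] = X_0^2 − 0 = 19^2 = 361. Also E[M_τ] = E[X_τ^2] − E[τ]. The walk exits at 0 or 80, with P(hit 80 first) = 19/80, so E[X_τ^2] = 80^2 · 19/80 + 0 = 1520. Thus E[τ] = E[X_τ^2] − E[M_τ] = 1520 − 361 = 1159 = 19(80 − 19) = 1159.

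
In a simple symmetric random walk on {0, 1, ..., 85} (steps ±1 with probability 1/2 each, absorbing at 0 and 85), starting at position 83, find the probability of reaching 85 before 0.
P(hit 85 before 0) = 83/85

Let u_k = P(hit 85 before 0 | start at k). Then u_0 = 0, u_85 = 1, and u_k = u_{k-1}/2 + u_{k+1}/2 for 1 ≤ k ≤ 84. This harmonic recurrence is solved by u_k = k/85, giving u_83 = 83/85.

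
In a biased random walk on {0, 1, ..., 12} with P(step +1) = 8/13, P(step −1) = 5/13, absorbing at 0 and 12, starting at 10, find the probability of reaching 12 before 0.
P(hit 12 before 0) = (1 − (5/8)^10) / (1 − (5/8)^12) = 1746012224/1755777849

Let u_k denote P(reach 12 before 0 | start at k). Boundary: u_0 = 0, u_12 = 1. Recurrence: u_k = 8/13·u_{k+1} + 5/13·u_{k-1} for 1 ≤ k ≤ 11. Try u_k = A + B·r^k with r = q/p = (5/13)/(8/13) = 5/8. Substitution satisfies the recurrence; boundary conditions give:
  u_k = (1 − r^k) / (1 − r^N) = (1 − (5/8)^10) / (1 − (5/8)^12) = 1746012224/1755777849.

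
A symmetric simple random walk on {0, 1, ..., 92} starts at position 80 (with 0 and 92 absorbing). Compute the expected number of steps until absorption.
E[τ | X_0 = 80] = 960

Let v_k = E[τ | X_0 = k]. Boundary: v_0 = v_92 = 0. Recurrence: v_k = 1 + (v_{k-1} + v_{k+1})/2 for 1 ≤ k ≤ 91. The particular solution to v_k − (v_{k-1} + v_{k+1})/2 = 1 is v_k = −k^2. Adding homogeneous solution A + B k and matching boundaries gives v_k = k (92 − k). Substituting k = 80: v_80 = 80 · 12 = 960.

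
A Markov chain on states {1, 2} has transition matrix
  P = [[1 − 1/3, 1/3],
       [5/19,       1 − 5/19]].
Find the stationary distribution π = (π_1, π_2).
π_1 = 15/34, π_2 = 19/34

Solve πP = π with π_1 + π_2 = 1. From πP = π: π_1 · (1 − 1/3) + π_2 · 5/19 = π_1 ⇒ π_2 · 5/19 = π_1 · 1/3 ⇒ π_2/π_1 = (1/3)/(5/19) = 19/15. Together with π_1 + π_2 = 1:
  π_1 = (5/19)/(1/3 + 5/19) = (5/19)/(34/57) = 15/34,
  π_2 = (1/3)/(1/3 + 5/19) = (1/3)/(34/57) = 19/34.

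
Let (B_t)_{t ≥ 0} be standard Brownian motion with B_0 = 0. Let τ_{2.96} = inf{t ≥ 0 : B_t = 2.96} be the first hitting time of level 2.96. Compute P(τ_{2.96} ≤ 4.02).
P(τ_{2.96} ≤ 4.02) = 2(1 − Φ(2.96/√4.02)) = 2(1 − Φ(1.4763)) ≈ 0.1399

By the reflection principle for standard BM, P(τ_b ≤ t) = 2 · P(B_t ≥ b). Since B_t ~ N(0, t), P(B_t ≥ 2.96) = 1 − Φ(2.96/√t) = 1 − Φ(2.96/√4.02) = 1 − Φ(1.4763) ≈ 0.06993. Doubling: P(τ_{2.96} ≤ 4.02) ≈ 2 · 0.06993 = 0.13986 ≈ 0.1399.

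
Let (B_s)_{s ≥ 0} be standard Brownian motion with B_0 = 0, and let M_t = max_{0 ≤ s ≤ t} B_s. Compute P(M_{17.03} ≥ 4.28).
P(M_{17.03} ≥ 4.28) = 2·P(B_{17.03} ≥ 4.28) = 2(1 − Φ(4.28/√17.03)) ≈ 0.2997

By the reflection principle for Brownian motion, P(M_t ≥ a) = 2 · P(B_t ≥ a) for a ≥ 0. Since B_t ~ N(0, t), P(B_t ≥ 4.28) = 1 − Φ(4.28/√t) = 1 − Φ(4.28/√17.03) = 1 − Φ(1.0371). So
  P(M_{17.03} ≥ 4.28) = 2(1 − Φ(1.0371)) ≈ 0.2997.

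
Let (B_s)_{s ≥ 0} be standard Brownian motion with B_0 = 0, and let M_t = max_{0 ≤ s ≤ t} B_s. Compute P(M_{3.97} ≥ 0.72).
P(M_{3.97} ≥ 0.72) = 2·P(B_{3.97} ≥ 0.72) = 2(1 − Φ(0.72/√3.97)) ≈ 0.7178

By the reflection principle for Brownian motion, P(M_t ≥ a) = 2 · P(B_t ≥ a) for a ≥ 0. Since B_t ~ N(0, t), P(B_t ≥ 0.72) = 1 − Φ(0.72/√t) = 1 − Φ(0.72/√3.97) = 1 − Φ(0.3614). So
  P(M_{3.97} ≥ 0.72) = 2(1 − Φ(0.3614)) ≈ 0.7178.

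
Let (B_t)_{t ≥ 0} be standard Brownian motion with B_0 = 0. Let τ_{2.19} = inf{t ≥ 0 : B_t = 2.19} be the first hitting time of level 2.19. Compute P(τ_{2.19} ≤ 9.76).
P(τ_{2.19} ≤ 9.76) = 2(1 − Φ(2.19/√9.76)) = 2(1 − Φ(0.7010)) ≈ 0.4833

By the reflection principle for standard BM, P(τ_b ≤ t) = 2 · P(B_t ≥ b). Since B_t ~ N(0, t), P(B_t ≥ 2.19) = 1 − Φ(2.19/√t) = 1 − Φ(2.19/√9.76) = 1 − Φ(0.7010) ≈ 0.24165. Doubling: P(τ_{2.19} ≤ 9.76) ≈ 2 · 0.24165 = 0.48330 ≈ 0.4833.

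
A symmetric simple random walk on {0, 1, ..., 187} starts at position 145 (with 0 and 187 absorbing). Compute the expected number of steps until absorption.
E[τ | X_0 = 145] = 6090

Let v_k = E[τ | X_0 = k]. Boundary: v_0 = v_187 = 0. Recurrence: v_k = 1 + (v_{k-1} + v_{k+1})/2 for 1 ≤ k ≤ 186. The particular solution to v_k − (v_{k-1} + v_{k+1})/2 = 1 is v_k = −k^2. Adding homogeneous solution A + B k and matching boundaries gives v_k = k (187 − k). Substituting k = 145: v_145 = 145 · 42 = 6090.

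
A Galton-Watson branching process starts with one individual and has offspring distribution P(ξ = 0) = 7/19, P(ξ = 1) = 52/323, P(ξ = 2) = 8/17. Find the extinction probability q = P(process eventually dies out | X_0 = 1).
q = 119/152

The pgf is f(s) = 7/19 + 52/323·s + 8/17·s². The extinction probability q is the smallest fixed point of f in [0, 1]. Setting s = f(s):
  8/17·s² + (52/323 − 1)·s + 7/19 = 0
  8/17·s² − (7/19 + 8/17)·s + 7/19 = 0
which factors as (s − 1)·(8/17·s − 7/19) = 0, giving roots s = 1 and s = (7/19)/(8/17) = 119/152.
Mean offspring μ = 52/323 + 2·8/17 = 356/323 > 1 (supercritical), so q < 1. The extinction probability is the smaller root: q = (7/19)/(8/17) = 119/152.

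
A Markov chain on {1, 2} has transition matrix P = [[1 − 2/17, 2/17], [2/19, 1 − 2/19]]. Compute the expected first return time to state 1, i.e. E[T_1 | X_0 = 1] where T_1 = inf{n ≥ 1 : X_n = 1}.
E[T_1 | X_0 = 1] = 1/π_1 = 36/17

For an irreducible recurrent Markov chain with stationary distribution π, E[T_i | X_0 = i] = 1/π_i (Kac's formula). Here π_1 = (2/19)/(2/17 + 2/19) = (2/19)/(72/323) = 17/36, so E[T_1 | X_0 = 1] = 1/π_1 = (2/17 + 2/19)/(2/19) = (72/323)/(2/19) = 36/17.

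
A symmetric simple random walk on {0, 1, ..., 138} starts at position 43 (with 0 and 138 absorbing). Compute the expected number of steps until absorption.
E[τ | X_0 = 43] = 4085

Let v_k = E[τ | X_0 = k]. Boundary: v_0 = v_138 = 0. Recurrence: v_k = 1 + (v_{k-1} + v_{k+1})/2 for 1 ≤ k ≤ 137. The particular solution to v_k − (v_{k-1} + v_{k+1})/2 = 1 is v_k = −k^2. Adding homogeneous solution A + B k and matching boundaries gives v_k = k (138 − k). Substituting k = 43: v_43 = 43 · 95 = 4085.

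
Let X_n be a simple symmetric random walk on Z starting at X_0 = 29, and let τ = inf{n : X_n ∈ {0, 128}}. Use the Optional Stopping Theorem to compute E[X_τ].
E[X_τ] = 29

X_n is a martingale and τ is a bounded-mean stopping time (indeed τ is finite a.s. with bounded expectation since the walk is in a bounded region). By the OST, E[X_τ] = E[X_0] = 29. Equivalently: E[X_τ] = 128 · P(hit 128 first) + 0 · P(hit 0 first) = 128 · (29/128) = 29.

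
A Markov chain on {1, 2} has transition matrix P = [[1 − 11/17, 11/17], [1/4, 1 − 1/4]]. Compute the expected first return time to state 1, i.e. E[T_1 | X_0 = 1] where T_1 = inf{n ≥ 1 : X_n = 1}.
E[T_1 | X_0 = 1] = 1/π_1 = 61/17

For an irreducible recurrent Markov chain with stationary distribution π, E[T_i | X_0 = i] = 1/π_i (Kac's formula). Here π_1 = (1/4)/(11/17 + 1/4) = (1/4)/(61/68) = 17/61, so E[T_1 | X_0 = 1] = 1/π_1 = (11/17 + 1/4)/(1/4) = (61/68)/(1/4) = 61/17.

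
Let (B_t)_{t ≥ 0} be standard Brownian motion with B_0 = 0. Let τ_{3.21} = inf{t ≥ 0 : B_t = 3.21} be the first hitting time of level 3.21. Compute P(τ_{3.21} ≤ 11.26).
P(τ_{3.21} ≤ 11.26) = 2(1 − Φ(3.21/√11.26)) = 2(1 − Φ(0.9566)) ≈ 0.3388

By the reflection principle for standard BM, P(τ_b ≤ t) = 2 · P(B_t ≥ b). Since B_t ~ N(0, t), P(B_t ≥ 3.21) = 1 − Φ(3.21/√t) = 1 − Φ(3.21/√11.26) = 1 − Φ(0.9566) ≈ 0.16938. Doubling: P(τ_{3.21} ≤ 11.26) ≈ 2 · 0.16938 = 0.33876 ≈ 0.3388.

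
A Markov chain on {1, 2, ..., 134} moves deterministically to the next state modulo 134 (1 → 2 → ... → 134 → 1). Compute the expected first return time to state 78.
E[T_78 | X_0 = 78] = 134

The chain cycles deterministically, so starting at state 78 it returns in exactly 134 steps. Equivalently, the stationary distribution is uniform π_j = 1/134 for every state j, so by Kac's formula E[T_78] = 1/π_78 = 134.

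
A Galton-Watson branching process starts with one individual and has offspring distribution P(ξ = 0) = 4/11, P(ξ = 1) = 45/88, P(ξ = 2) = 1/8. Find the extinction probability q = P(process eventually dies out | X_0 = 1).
q = 1

Mean offspring μ = 0·4/11 + 1·45/88 + 2·1/8 = 67/88 ≤ 1. For μ ≤ 1 with offspring not concentrated at 1, the Galton-Watson process goes extinct almost surely, so q = 1.
(Algebraic check: The pgf is f(s) = 4/11 + 45/88·s + 1/8·s². The extinction probability q is the smallest fixed point of f in [0, 1]. Setting s = f(s):
  1/8·s² + (45/88 − 1)·s + 4/11 = 0
  1/8·s² − (4/11 + 1/8)·s + 4/11 = 0
which factors as (s − 1)·(1/8·s − 4/11) = 0, giving roots s = 1 and s = (4/11)/(1/8) = 32/11. Since 32/11 ≥ 1, the smallest root in [0, 1] is s = 1.)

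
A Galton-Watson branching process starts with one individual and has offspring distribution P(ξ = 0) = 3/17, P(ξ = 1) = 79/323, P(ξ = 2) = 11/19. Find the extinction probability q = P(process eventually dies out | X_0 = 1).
q = 57/187

The pgf is f(s) = 3/17 + 79/323·s + 11/19·s². The extinction probability q is the smallest fixed point of f in [0, 1]. Setting s = f(s):
  11/19·s² + (79/323 − 1)·s + 3/17 = 0
  11/19·s² − (3/17 + 11/19)·s + 3/17 = 0
which factors as (s − 1)·(11/19·s − 3/17) = 0, giving roots s = 1 and s = (3/17)/(11/19) = 57/187.
Mean offspring μ = 79/323 + 2·11/19 = 453/323 > 1 (supercritical), so q < 1. The extinction probability is the smaller root: q = (3/17)/(11/19) = 57/187.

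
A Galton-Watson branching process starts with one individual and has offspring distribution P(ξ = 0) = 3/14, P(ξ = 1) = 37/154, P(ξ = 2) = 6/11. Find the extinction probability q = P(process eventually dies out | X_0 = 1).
q = 11/28

The pgf is f(s) = 3/14 + 37/154·s + 6/11·s². The extinction probability q is the smallest fixed point of f in [0, 1]. Setting s = f(s):
  6/11·s² + (37/154 − 1)·s + 3/14 = 0
  6/11·s² − (3/14 + 6/11)·s + 3/14 = 0
which factors as (s − 1)·(6/11·s − 3/14) = 0, giving roots s = 1 and s = (3/14)/(6/11) = 11/28.
Mean offspring μ = 37/154 + 2·6/11 = 205/154 > 1 (supercritical), so q < 1. The extinction probability is the smaller root: q = (3/14)/(6/11) = 11/28.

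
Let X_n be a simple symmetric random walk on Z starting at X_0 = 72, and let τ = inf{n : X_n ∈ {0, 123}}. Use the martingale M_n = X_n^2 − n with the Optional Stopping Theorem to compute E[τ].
E[τ] = 3672

M_n = X_n^2 − n is a martingale (since E[X_{n+1}^2 | F_n] = X_n^2 + 1). By OST (τ has finite mean in a bounded region), E[M_τ] = E[M_0] = X_0^2 − 0 = 72^2 = 5184. Also E[M_τ] = E[X_τ^2] − E[τ]. The walk exits at 0 or 123, with P(hit 123 first) = 72/123, so E[X_τ^2] = 123^2 · 72/123 + 0 = 8856. Thus E[τ] = E[X_τ^2] − E[M_τ] = 8856 − 5184 = 3672 = 72(123 − 72) = 3672.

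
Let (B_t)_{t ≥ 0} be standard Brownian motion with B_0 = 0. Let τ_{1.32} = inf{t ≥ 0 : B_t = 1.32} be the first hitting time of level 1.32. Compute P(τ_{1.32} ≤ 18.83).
P(τ_{1.32} ≤ 18.83) = 2(1 − Φ(1.32/√18.83)) = 2(1 − Φ(0.3042)) ≈ 0.7610

By the reflection principle for standard BM, P(τ_b ≤ t) = 2 · P(B_t ≥ b). Since B_t ~ N(0, t), P(B_t ≥ 1.32) = 1 − Φ(1.32/√t) = 1 − Φ(1.32/√18.83) = 1 − Φ(0.3042) ≈ 0.38049. Doubling: P(τ_{1.32} ≤ 18.83) ≈ 2 · 0.38049 = 0.76098 ≈ 0.7610.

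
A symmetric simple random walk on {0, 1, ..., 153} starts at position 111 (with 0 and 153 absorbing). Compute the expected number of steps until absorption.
E[τ | X_0 = 111] = 4662

Let v_k = E[τ | X_0 = k]. Boundary: v_0 = v_153 = 0. Recurrence: v_k = 1 + (v_{k-1} + v_{k+1})/2 for 1 ≤ k ≤ 152. The particular solution to v_k − (v_{k-1} + v_{k+1})/2 = 1 is v_k = −k^2. Adding homogeneous solution A + B k and matching boundaries gives v_k = k (153 − k). Substituting k = 111: v_111 = 111 · 42 = 4662.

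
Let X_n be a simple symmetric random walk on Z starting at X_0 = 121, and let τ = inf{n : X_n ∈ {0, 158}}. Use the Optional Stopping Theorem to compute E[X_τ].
E[X_τ] = 121

X_n is a martingale and τ is a bounded-mean stopping time (indeed τ is finite a.s. with bounded expectation since the walk is in a bounded region). By the OST, E[X_τ] = E[X_0] = 121. Equivalently: E[X_τ] = 158 · P(hit 158 first) + 0 · P(hit 0 first) = 158 · (121/158) = 121.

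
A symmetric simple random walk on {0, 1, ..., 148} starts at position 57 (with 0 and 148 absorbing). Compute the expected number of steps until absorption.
E[τ | X_0 = 57] = 5187

Let v_k = E[τ | X_0 = k]. Boundary: v_0 = v_148 = 0. Recurrence: v_k = 1 + (v_{k-1} + v_{k+1})/2 for 1 ≤ k ≤ 147. The particular solution to v_k − (v_{k-1} + v_{k+1})/2 = 1 is v_k = −k^2. Adding homogeneous solution A + B k and matching boundaries gives v_k = k (148 − k). Substituting k = 57: v_57 = 57 · 91 = 5187.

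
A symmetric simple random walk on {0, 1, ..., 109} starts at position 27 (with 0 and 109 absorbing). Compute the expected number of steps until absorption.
E[τ | X_0 = 27] = 2214

Let v_k = E[τ | X_0 = k]. Boundary: v_0 = v_109 = 0. Recurrence: v_k = 1 + (v_{k-1} + v_{k+1})/2 for 1 ≤ k ≤ 108. The particular solution to v_k − (v_{k-1} + v_{k+1})/2 = 1 is v_k = −k^2. Adding homogeneous solution A + B k and matching boundaries gives v_k = k (109 − k). Substituting k = 27: v_27 = 27 · 82 = 2214.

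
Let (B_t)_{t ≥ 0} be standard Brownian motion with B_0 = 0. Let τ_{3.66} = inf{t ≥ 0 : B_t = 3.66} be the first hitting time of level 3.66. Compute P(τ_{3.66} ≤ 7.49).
P(τ_{3.66} ≤ 7.49) = 2(1 − Φ(3.66/√7.49)) = 2(1 − Φ(1.3373)) ≈ 0.1811

By the reflection principle for standard BM, P(τ_b ≤ t) = 2 · P(B_t ≥ b). Since B_t ~ N(0, t), P(B_t ≥ 3.66) = 1 − Φ(3.66/√t) = 1 − Φ(3.66/√7.49) = 1 − Φ(1.3373) ≈ 0.09056. Doubling: P(τ_{3.66} ≤ 7.49) ≈ 2 · 0.09056 = 0.18112 ≈ 0.1811.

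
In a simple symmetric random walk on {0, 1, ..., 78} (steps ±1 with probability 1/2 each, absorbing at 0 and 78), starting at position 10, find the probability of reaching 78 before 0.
P(hit 78 before 0) = 10/78 = 5/39

Let u_k = P(hit 78 before 0 | start at k). Then u_0 = 0, u_78 = 1, and u_k = u_{k-1}/2 + u_{k+1}/2 for 1 ≤ k ≤ 77. This harmonic recurrence is solved by u_k = k/78, giving u_10 = 10/78 = 5/39.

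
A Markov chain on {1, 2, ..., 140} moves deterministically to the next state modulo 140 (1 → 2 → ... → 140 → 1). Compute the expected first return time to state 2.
E[T_2 | X_0 = 2] = 140

The chain cycles deterministically, so starting at state 2 it returns in exactly 140 steps. Equivalently, the stationary distribution is uniform π_j = 1/140 for every state j, so by Kac's formula E[T_2] = 1/π_2 = 140.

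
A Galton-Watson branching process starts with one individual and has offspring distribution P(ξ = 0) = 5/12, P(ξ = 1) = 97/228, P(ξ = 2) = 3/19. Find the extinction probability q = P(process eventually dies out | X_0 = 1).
q = 1

Mean offspring μ = 0·5/12 + 1·97/228 + 2·3/19 = 169/228 ≤ 1. For μ ≤ 1 with offspring not concentrated at 1, the Galton-Watson process goes extinct almost surely, so q = 1.
(Algebraic check: The pgf is f(s) = 5/12 + 97/228·s + 3/19·s². The extinction probability q is the smallest fixed point of f in [0, 1]. Setting s = f(s):
  3/19·s² + (97/228 − 1)·s + 5/12 = 0
  3/19·s² − (5/12 + 3/19)·s + 5/12 = 0
which factors as (s − 1)·(3/19·s − 5/12) = 0, giving roots s = 1 and s = (5/12)/(3/19) = 95/36. Since 95/36 ≥ 1, the smallest root in [0, 1] is s = 1.)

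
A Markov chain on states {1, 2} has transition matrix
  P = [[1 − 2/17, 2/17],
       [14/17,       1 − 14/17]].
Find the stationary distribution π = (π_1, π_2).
π_1 = 7/8, π_2 = 1/8

Solve πP = π with π_1 + π_2 = 1. From πP = π: π_1 · (1 − 2/17) + π_2 · 14/17 = π_1 ⇒ π_2 · 14/17 = π_1 · 2/17 ⇒ π_2/π_1 = (2/17)/(14/17) = 1/7. Together with π_1 + π_2 = 1:
  π_1 = (14/17)/(2/17 + 14/17) = (14/17)/(16/17) = 7/8,
  π_2 = (2/17)/(2/17 + 14/17) = (2/17)/(16/17) = 1/8.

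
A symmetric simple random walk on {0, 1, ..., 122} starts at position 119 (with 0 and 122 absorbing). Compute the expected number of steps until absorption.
E[τ | X_0 = 119] = 357

Let v_k = E[τ | X_0 = k]. Boundary: v_0 = v_122 = 0. Recurrence: v_k = 1 + (v_{k-1} + v_{k+1})/2 for 1 ≤ k ≤ 121. The particular solution to v_k − (v_{k-1} + v_{k+1})/2 = 1 is v_k = −k^2. Adding homogeneous solution A + B k and matching boundaries gives v_k = k (122 − k). Substituting k = 119: v_119 = 119 · 3 = 357.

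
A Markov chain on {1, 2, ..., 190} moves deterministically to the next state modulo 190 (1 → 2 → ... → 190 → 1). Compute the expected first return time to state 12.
E[T_12 | X_0 = 12] = 190

The chain cycles deterministically, so starting at state 12 it returns in exactly 190 steps. Equivalently, the stationary distribution is uniform π_j = 1/190 for every state j, so by Kac's formula E[T_12] = 1/π_12 = 190.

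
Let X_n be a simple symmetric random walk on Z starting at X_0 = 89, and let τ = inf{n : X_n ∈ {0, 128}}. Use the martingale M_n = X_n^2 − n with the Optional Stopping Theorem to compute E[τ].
E[τ] = 3471

M_n = X_n^2 − n is a martingale (since E[X_{n+1}^2 | F_n] = X_n^2 + 1). By OST (τ has finite mean in a bounded region), E[M_τ] = E[M_0] = X_0^2 − 0 = 89^2 = 7921. Also E[M_τ] = E[X_τ^2] − E[τ]. The walk exits at 0 or 128, with P(hit 128 first) = 89/128, so E[X_τ^2] = 128^2 · 89/128 + 0 = 11392. Thus E[τ] = E[X_τ^2] − E[M_τ] = 11392 − 7921 = 3471 = 89(128 − 89) = 3471.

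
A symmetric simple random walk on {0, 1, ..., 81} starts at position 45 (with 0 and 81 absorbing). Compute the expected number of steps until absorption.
E[τ | X_0 = 45] = 1620

Let v_k = E[τ | X_0 = k]. Boundary: v_0 = v_81 = 0. Recurrence: v_k = 1 + (v_{k-1} + v_{k+1})/2 for 1 ≤ k ≤ 80. The particular solution to v_k − (v_{k-1} + v_{k+1})/2 = 1 is v_k = −k^2. Adding homogeneous solution A + B k and matching boundaries gives v_k = k (81 − k). Substituting k = 45: v_45 = 45 · 36 = 1620.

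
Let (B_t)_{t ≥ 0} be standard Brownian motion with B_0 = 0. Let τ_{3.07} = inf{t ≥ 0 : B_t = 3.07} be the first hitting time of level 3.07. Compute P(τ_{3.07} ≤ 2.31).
P(τ_{3.07} ≤ 2.31) = 2(1 − Φ(3.07/√2.31)) = 2(1 − Φ(2.0199)) ≈ 0.0434

By the reflection principle for standard BM, P(τ_b ≤ t) = 2 · P(B_t ≥ b). Since B_t ~ N(0, t), P(B_t ≥ 3.07) = 1 − Φ(3.07/√t) = 1 − Φ(3.07/√2.31) = 1 − Φ(2.0199) ≈ 0.02170. Doubling: P(τ_{3.07} ≤ 2.31) ≈ 2 · 0.02170 = 0.04340 ≈ 0.0434.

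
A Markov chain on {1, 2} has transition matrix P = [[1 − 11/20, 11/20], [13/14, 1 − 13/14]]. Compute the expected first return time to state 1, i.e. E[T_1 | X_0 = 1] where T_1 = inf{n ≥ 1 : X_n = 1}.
E[T_1 | X_0 = 1] = 1/π_1 = 207/130

For an irreducible recurrent Markov chain with stationary distribution π, E[T_i | X_0 = i] = 1/π_i (Kac's formula). Here π_1 = (13/14)/(11/20 + 13/14) = (13/14)/(207/140) = 130/207, so E[T_1 | X_0 = 1] = 1/π_1 = (11/20 + 13/14)/(13/14) = (207/140)/(13/14) = 207/130.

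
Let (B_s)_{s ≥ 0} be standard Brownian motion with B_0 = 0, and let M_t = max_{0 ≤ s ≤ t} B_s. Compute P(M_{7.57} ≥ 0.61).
P(M_{7.57} ≥ 0.61) = 2·P(B_{7.57} ≥ 0.61) = 2(1 − Φ(0.61/√7.57)) ≈ 0.8245

By the reflection principle for Brownian motion, P(M_t ≥ a) = 2 · P(B_t ≥ a) for a ≥ 0. Since B_t ~ N(0, t), P(B_t ≥ 0.61) = 1 − Φ(0.61/√t) = 1 − Φ(0.61/√7.57) = 1 − Φ(0.2217). So
  P(M_{7.57} ≥ 0.61) = 2(1 − Φ(0.2217)) ≈ 0.8245.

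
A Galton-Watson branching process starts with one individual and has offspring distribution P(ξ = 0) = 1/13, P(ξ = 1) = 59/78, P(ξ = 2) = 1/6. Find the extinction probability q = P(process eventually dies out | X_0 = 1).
q = 6/13

The pgf is f(s) = 1/13 + 59/78·s + 1/6·s². The extinction probability q is the smallest fixed point of f in [0, 1]. Setting s = f(s):
  1/6·s² + (59/78 − 1)·s + 1/13 = 0
  1/6·s² − (1/13 + 1/6)·s + 1/13 = 0
which factors as (s − 1)·(1/6·s − 1/13) = 0, giving roots s = 1 and s = (1/13)/(1/6) = 6/13.
Mean offspring μ = 59/78 + 2·1/6 = 85/78 > 1 (supercritical), so q < 1. The extinction probability is the smaller root: q = (1/13)/(1/6) = 6/13.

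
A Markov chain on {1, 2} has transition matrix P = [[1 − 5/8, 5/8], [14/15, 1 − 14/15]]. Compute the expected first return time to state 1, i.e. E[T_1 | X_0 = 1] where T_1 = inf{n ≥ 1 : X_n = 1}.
E[T_1 | X_0 = 1] = 1/π_1 = 187/112

For an irreducible recurrent Markov chain with stationary distribution π, E[T_i | X_0 = i] = 1/π_i (Kac's formula). Here π_1 = (14/15)/(5/8 + 14/15) = (14/15)/(187/120) = 112/187, so E[T_1 | X_0 = 1] = 1/π_1 = (5/8 + 14/15)/(14/15) = (187/120)/(14/15) = 187/112.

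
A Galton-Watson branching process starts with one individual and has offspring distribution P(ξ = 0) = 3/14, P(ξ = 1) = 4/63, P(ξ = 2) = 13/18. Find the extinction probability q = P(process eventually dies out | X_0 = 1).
q = 27/91

The pgf is f(s) = 3/14 + 4/63·s + 13/18·s². The extinction probability q is the smallest fixed point of f in [0, 1]. Setting s = f(s):
  13/18·s² + (4/63 − 1)·s + 3/14 = 0
  13/18·s² − (3/14 + 13/18)·s + 3/14 = 0
which factors as (s − 1)·(13/18·s − 3/14) = 0, giving roots s = 1 and s = (3/14)/(13/18) = 27/91.
Mean offspring μ = 4/63 + 2·13/18 = 95/63 > 1 (supercritical), so q < 1. The extinction probability is the smaller root: q = (3/14)/(13/18) = 27/91.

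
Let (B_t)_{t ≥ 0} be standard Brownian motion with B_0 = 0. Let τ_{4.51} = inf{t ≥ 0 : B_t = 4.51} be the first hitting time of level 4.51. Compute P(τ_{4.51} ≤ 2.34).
P(τ_{4.51} ≤ 2.34) = 2(1 − Φ(4.51/√2.34)) = 2(1 − Φ(2.9483)) ≈ 0.0032

By the reflection principle for standard BM, P(τ_b ≤ t) = 2 · P(B_t ≥ b). Since B_t ~ N(0, t), P(B_t ≥ 4.51) = 1 − Φ(4.51/√t) = 1 − Φ(4.51/√2.34) = 1 − Φ(2.9483) ≈ 0.00160. Doubling: P(τ_{4.51} ≤ 2.34) ≈ 2 · 0.00160 = 0.00320 ≈ 0.0032.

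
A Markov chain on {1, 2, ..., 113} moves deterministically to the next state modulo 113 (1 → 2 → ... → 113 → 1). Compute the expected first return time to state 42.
E[T_42 | X_0 = 42] = 113

The chain cycles deterministically, so starting at state 42 it returns in exactly 113 steps. Equivalently, the stationary distribution is uniform π_j = 1/113 for every state j, so by Kac's formula E[T_42] = 1/π_42 = 113.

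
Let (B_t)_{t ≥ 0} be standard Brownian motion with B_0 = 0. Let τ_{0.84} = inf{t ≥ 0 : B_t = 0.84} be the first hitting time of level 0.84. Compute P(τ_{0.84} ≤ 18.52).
P(τ_{0.84} ≤ 18.52) = 2(1 − Φ(0.84/√18.52)) = 2(1 − Φ(0.1952)) ≈ 0.8452

By the reflection principle for standard BM, P(τ_b ≤ t) = 2 · P(B_t ≥ b). Since B_t ~ N(0, t), P(B_t ≥ 0.84) = 1 − Φ(0.84/√t) = 1 − Φ(0.84/√18.52) = 1 − Φ(0.1952) ≈ 0.42262. Doubling: P(τ_{0.84} ≤ 18.52) ≈ 2 · 0.42262 = 0.84524 ≈ 0.8452.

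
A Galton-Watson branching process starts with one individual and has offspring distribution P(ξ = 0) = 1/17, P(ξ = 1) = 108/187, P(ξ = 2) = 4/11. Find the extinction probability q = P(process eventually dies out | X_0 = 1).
q = 11/68

The pgf is f(s) = 1/17 + 108/187·s + 4/11·s². The extinction probability q is the smallest fixed point of f in [0, 1]. Setting s = f(s):
  4/11·s² + (108/187 − 1)·s + 1/17 = 0
  4/11·s² − (1/17 + 4/11)·s + 1/17 = 0
which factors as (s − 1)·(4/11·s − 1/17) = 0, giving roots s = 1 and s = (1/17)/(4/11) = 11/68.
Mean offspring μ = 108/187 + 2·4/11 = 244/187 > 1 (supercritical), so q < 1. The extinction probability is the smaller root: q = (1/17)/(4/11) = 11/68.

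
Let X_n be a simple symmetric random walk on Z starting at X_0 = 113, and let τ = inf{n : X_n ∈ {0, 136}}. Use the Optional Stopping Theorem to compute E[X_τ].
E[X_τ] = 113

X_n is a martingale and τ is a bounded-mean stopping time (indeed τ is finite a.s. with bounded expectation since the walk is in a bounded region). By the OST, E[X_τ] = E[X_0] = 113. Equivalently: E[X_τ] = 136 · P(hit 136 first) + 0 · P(hit 0 first) = 136 · (113/136) = 113.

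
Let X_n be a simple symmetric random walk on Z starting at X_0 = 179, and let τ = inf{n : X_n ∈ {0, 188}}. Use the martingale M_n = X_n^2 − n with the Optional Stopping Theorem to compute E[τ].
E[τ] = 1611

M_n = X_n^2 − n is a martingale (since E[X_{n+1}^2 | F_n] = X_n^2 + 1). By OST (τ has finite mean in a bounded region), E[M_τ] = E[M_0] = X_0^2 − 0 = 179^2 = 32041. Also E[M_τ] = E[X_τ^2] − E[τ]. The walk exits at 0 or 188, with P(hit 188 first) = 179/188, so E[X_τ^2] = 188^2 · 179/188 + 0 = 33652. Thus E[τ] = E[X_τ^2] − E[M_τ] = 33652 − 32041 = 1611 = 179(188 − 179) = 1611.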